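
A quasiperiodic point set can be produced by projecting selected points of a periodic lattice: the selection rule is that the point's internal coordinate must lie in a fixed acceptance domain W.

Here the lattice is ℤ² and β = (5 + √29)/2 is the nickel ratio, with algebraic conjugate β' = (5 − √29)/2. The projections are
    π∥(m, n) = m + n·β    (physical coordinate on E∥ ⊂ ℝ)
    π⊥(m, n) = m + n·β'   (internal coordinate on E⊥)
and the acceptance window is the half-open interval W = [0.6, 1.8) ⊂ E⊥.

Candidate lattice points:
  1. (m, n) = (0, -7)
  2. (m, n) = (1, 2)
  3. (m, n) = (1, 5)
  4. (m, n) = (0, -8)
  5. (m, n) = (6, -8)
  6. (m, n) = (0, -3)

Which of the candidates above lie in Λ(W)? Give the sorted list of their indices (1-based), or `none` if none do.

1, 2, 4

Numerically β ≈ 5.19258 and β' = −1/β ≈ -0.19258.
candidate 1: (m,n)=(0,-7) → π∥ = 0-7·β ≈ -36.34808, π⊥ = 0-7·β' ≈ 1.34808 ∈ [0.6, 1.8) ⇒ IN Λ
candidate 2: (m,n)=(1,2) → π∥ = 1+2·β ≈ 11.38516, π⊥ = 1+2·β' ≈ 0.61484 ∈ [0.6, 1.8) ⇒ IN Λ
candidate 3: (m,n)=(1,5) → π∥ = 1+5·β ≈ 26.96291, π⊥ = 1+5·β' ≈ 0.03709 ∉ [0.6, 1.8) ⇒ out
candidate 4: (m,n)=(0,-8) → π∥ = 0-8·β ≈ -41.54066, π⊥ = 0-8·β' ≈ 1.54066 ∈ [0.6, 1.8) ⇒ IN Λ
candidate 5: (m,n)=(6,-8) → π∥ = 6-8·β ≈ -35.54066, π⊥ = 6-8·β' ≈ 7.54066 ∉ [0.6, 1.8) ⇒ out
candidate 6: (m,n)=(0,-3) → π∥ = 0-3·β ≈ -15.57775, π⊥ = 0-3·β' ≈ 0.57775 ∉ [0.6, 1.8) ⇒ out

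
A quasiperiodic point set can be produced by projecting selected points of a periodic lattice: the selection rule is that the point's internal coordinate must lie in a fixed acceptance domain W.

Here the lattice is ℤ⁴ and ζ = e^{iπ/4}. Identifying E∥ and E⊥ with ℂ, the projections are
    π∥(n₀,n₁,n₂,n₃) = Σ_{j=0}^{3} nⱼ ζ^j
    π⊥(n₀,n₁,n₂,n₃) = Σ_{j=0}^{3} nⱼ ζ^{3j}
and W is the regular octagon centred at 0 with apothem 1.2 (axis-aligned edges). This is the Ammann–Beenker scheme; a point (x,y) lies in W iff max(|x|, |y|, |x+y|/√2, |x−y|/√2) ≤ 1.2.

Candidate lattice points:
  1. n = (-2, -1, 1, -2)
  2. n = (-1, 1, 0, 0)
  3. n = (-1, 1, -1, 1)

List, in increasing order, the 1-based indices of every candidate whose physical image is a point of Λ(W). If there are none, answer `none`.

none

Internal map: ζ^{3j} for j=0..3 gives (1,0), (−√2/2,√2/2), (0,−1), (√2/2,√2/2).
#1 (-2, -1, 1, -2): internal (-2.707107, -3.121320); octagon support 4.121320 vs apothem 1.2 → ∉ W
#2 (-1, 1, 0, 0): internal (-1.707107, 0.707107); octagon support 1.707107 vs apothem 1.2 → ∉ W
#3 (-1, 1, -1, 1): internal (-1.000000, 2.414214); octagon support 2.414214 vs apothem 1.2 → ∉ W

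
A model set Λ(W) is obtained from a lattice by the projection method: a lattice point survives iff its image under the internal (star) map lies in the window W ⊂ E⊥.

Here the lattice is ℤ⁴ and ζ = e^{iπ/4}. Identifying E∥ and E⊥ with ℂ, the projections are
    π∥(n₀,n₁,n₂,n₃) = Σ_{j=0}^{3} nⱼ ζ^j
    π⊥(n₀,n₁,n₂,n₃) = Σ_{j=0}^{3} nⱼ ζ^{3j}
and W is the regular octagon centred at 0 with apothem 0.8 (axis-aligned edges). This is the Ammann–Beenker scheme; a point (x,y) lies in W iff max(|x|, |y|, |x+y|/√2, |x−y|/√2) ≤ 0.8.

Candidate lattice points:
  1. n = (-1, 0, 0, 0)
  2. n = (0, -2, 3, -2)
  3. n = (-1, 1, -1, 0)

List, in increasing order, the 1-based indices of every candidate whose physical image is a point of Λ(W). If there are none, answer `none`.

none

π⊥(n) = n₀ + n₁ζ³ + n₂ζ⁶ + n₃ζ⁹ where ζ = e^{iπ/4}.
#1 (-1, 0, 0, 0): internal (-1.000000, 0.000000); octagon support 1.000000 vs apothem 0.8 → ∉ W
#2 (0, -2, 3, -2): internal (0.000000, -5.828427); octagon support 5.828427 vs apothem 0.8 → ∉ W
#3 (-1, 1, -1, 0): internal (-1.707107, 1.707107); octagon support 2.414214 vs apothem 0.8 → ∉ W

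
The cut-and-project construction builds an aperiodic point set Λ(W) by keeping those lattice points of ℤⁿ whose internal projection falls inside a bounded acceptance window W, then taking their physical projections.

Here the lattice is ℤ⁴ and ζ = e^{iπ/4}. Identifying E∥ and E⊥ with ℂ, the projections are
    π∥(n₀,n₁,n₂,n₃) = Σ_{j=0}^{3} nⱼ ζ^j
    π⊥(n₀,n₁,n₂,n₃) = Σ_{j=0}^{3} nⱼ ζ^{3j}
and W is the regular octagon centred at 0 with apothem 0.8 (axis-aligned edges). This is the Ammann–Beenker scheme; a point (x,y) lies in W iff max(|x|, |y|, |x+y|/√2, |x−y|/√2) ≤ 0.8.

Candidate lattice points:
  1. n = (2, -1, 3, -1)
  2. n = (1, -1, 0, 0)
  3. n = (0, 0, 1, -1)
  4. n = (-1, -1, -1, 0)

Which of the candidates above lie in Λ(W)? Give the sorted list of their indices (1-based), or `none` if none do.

4

π⊥(n) = n₀ + n₁ζ³ + n₂ζ⁶ + n₃ζ⁹ where ζ = e^{iπ/4}.
candidate 1: n = (2, -1, 3, -1) → π⊥ ≈ (+2.000000, -4.414214); max(|x|,|y|,|x±y|/√2) = 4.535534 > 0.8 ⇒ ∉ W
candidate 2: n = (1, -1, 0, 0) → π⊥ ≈ (+1.707107, -0.707107); max(|x|,|y|,|x±y|/√2) = 1.707107 > 0.8 ⇒ ∉ W
candidate 3: n = (0, 0, 1, -1) → π⊥ ≈ (-0.707107, -1.707107); max(|x|,|y|,|x±y|/√2) = 1.707107 > 0.8 ⇒ ∉ W
candidate 4: n = (-1, -1, -1, 0) → π⊥ ≈ (-0.292893, +0.292893); max(|x|,|y|,|x±y|/√2) = 0.414214 ≤ 0.8 ⇒ ∈ W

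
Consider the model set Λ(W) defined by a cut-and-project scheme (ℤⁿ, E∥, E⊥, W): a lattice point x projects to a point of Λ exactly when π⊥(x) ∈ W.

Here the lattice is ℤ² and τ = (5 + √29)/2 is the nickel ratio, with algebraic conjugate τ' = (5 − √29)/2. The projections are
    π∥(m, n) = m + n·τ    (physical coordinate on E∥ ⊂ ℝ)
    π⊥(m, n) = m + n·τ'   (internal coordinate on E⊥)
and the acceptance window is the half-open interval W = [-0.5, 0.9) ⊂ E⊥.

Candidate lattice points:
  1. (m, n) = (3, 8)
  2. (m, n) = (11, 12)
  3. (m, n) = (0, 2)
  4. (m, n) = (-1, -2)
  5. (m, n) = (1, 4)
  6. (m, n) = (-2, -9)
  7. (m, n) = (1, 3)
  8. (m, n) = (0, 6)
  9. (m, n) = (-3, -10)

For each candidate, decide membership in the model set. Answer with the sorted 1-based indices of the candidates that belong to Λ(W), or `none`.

3, 5, 6, 7

Numerically τ ≈ 5.192582 and τ' = −1/τ ≈ -0.192582.
#1 (3,8): internal coord 3 + (8)·τ' = +1.459341; +1.459341 ∉ [-0.5, 0.9) → out
#2 (11,12): internal coord 11 + (12)·τ' = +8.689011; +8.689011 ∉ [-0.5, 0.9) → out
#3 (0,2): internal coord 0 + (2)·τ' = -0.385165; -0.385165 ∈ [-0.5, 0.9) → IN Λ
#4 (-1,-2): internal coord -1 + (-2)·τ' = -0.614835; -0.614835 ∉ [-0.5, 0.9) → out
#5 (1,4): internal coord 1 + (4)·τ' = +0.229670; +0.229670 ∈ [-0.5, 0.9) → IN Λ
#6 (-2,-9): internal coord -2 + (-9)·τ' = -0.266758; -0.266758 ∈ [-0.5, 0.9) → IN Λ
#7 (1,3): internal coord 1 + (3)·τ' = +0.422253; +0.422253 ∈ [-0.5, 0.9) → IN Λ
#8 (0,6): internal coord 0 + (6)·τ' = -1.155494; -1.155494 ∉ [-0.5, 0.9) → out
#9 (-3,-10): internal coord -3 + (-10)·τ' = -1.074176; -1.074176 ∉ [-0.5, 0.9) → out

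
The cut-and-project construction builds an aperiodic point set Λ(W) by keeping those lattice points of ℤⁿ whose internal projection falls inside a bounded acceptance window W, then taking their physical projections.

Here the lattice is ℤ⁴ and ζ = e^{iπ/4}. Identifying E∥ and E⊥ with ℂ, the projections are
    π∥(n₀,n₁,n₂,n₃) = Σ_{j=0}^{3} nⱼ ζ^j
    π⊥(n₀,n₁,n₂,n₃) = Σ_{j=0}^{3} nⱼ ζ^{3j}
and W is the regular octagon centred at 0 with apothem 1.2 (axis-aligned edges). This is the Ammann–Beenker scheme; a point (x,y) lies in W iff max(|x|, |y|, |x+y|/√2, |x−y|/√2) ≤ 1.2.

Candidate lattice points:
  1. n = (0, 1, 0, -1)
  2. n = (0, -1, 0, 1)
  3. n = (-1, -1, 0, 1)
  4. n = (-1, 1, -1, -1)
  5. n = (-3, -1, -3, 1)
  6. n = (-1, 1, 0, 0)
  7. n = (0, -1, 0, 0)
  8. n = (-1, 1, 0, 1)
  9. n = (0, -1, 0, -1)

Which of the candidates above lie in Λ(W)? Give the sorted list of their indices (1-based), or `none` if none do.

π⊥(n) = n₀ + n₁ζ³ + n₂ζ⁶ + n₃ζ⁹ where ζ = e^{iπ/4}.
#1 (0, 1, 0, -1): internal (-1.414214, 0.000000); octagon support 1.414214 vs apothem 1.2 → ∉ W
#2 (0, -1, 0, 1): internal (1.414214, 0.000000); octagon support 1.414214 vs apothem 1.2 → ∉ W
#3 (-1, -1, 0, 1): internal (0.414214, 0.000000); octagon support 0.414214 vs apothem 1.2 → ∈ W
#4 (-1, 1, -1, -1): internal (-2.414214, 1.000000); octagon support 2.414214 vs apothem 1.2 → ∉ W
#5 (-3, -1, -3, 1): internal (-1.585786, 3.000000); octagon support 3.242641 vs apothem 1.2 → ∉ W
#6 (-1, 1, 0, 0): internal (-1.707107, 0.707107); octagon support 1.707107 vs apothem 1.2 → ∉ W
#7 (0, -1, 0, 0): internal (0.707107, -0.707107); octagon support 1.000000 vs apothem 1.2 → ∈ W
#8 (-1, 1, 0, 1): internal (-1.000000, 1.414214); octagon support 1.707107 vs apothem 1.2 → ∉ W
#9 (0, -1, 0, -1): internal (0.000000, -1.414214); octagon support 1.414214 vs apothem 1.2 → ∉ W

3, 7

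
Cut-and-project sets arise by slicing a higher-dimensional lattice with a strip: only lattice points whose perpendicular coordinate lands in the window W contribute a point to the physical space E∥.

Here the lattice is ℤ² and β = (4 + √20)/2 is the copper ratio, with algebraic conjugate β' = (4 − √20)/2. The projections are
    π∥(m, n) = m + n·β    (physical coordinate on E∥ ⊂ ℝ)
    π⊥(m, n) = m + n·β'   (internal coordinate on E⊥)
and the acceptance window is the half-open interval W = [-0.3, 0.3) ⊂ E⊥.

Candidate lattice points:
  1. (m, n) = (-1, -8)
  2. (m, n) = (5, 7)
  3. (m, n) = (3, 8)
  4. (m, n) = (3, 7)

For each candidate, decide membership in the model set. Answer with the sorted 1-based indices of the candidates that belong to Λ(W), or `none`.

Numerically β ≈ 4.23607 and β' = −1/β ≈ -0.23607.
candidate 1: (m,n)=(-1,-8) → π∥ = -1-8·β ≈ -34.88854, π⊥ = -1-8·β' ≈ 0.88854 ∉ [-0.3, 0.3) ⇒ out
candidate 2: (m,n)=(5,7) → π∥ = 5+7·β ≈ 34.65248, π⊥ = 5+7·β' ≈ 3.34752 ∉ [-0.3, 0.3) ⇒ out
candidate 3: (m,n)=(3,8) → π∥ = 3+8·β ≈ 36.88854, π⊥ = 3+8·β' ≈ 1.11146 ∉ [-0.3, 0.3) ⇒ out
candidate 4: (m,n)=(3,7) → π∥ = 3+7·β ≈ 32.65248, π⊥ = 3+7·β' ≈ 1.34752 ∉ [-0.3, 0.3) ⇒ out

none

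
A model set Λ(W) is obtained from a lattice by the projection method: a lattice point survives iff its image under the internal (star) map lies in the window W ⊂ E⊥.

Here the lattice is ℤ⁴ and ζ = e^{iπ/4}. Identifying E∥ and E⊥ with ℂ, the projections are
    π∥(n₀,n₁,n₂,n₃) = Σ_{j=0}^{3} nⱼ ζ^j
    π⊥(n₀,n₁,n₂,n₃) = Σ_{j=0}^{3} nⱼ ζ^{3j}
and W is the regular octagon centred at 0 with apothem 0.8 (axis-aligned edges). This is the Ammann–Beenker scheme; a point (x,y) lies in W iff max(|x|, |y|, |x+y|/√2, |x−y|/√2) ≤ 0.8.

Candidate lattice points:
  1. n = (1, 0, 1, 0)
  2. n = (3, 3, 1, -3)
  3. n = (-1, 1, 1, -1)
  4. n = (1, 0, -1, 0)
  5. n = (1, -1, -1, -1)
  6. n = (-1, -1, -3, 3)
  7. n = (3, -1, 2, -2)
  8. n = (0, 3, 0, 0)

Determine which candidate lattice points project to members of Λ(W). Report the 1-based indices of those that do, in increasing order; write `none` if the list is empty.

Internal map: ζ^{3j} for j=0..3 gives (1,0), (−√2/2,√2/2), (0,−1), (√2/2,√2/2).
#1 (1, 0, 1, 0): internal (1.000000, -1.000000); octagon support 1.414214 vs apothem 0.8 → ∉ W
#2 (3, 3, 1, -3): internal (-1.242641, -1.000000); octagon support 1.585786 vs apothem 0.8 → ∉ W
#3 (-1, 1, 1, -1): internal (-2.414214, -1.000000); octagon support 2.414214 vs apothem 0.8 → ∉ W
#4 (1, 0, -1, 0): internal (1.000000, 1.000000); octagon support 1.414214 vs apothem 0.8 → ∉ W
#5 (1, -1, -1, -1): internal (1.000000, -0.414214); octagon support 1.000000 vs apothem 0.8 → ∉ W
#6 (-1, -1, -3, 3): internal (1.828427, 4.414214); octagon support 4.414214 vs apothem 0.8 → ∉ W
#7 (3, -1, 2, -2): internal (2.292893, -4.121320); octagon support 4.535534 vs apothem 0.8 → ∉ W
#8 (0, 3, 0, 0): internal (-2.121320, 2.121320); octagon support 3.000000 vs apothem 0.8 → ∉ W

none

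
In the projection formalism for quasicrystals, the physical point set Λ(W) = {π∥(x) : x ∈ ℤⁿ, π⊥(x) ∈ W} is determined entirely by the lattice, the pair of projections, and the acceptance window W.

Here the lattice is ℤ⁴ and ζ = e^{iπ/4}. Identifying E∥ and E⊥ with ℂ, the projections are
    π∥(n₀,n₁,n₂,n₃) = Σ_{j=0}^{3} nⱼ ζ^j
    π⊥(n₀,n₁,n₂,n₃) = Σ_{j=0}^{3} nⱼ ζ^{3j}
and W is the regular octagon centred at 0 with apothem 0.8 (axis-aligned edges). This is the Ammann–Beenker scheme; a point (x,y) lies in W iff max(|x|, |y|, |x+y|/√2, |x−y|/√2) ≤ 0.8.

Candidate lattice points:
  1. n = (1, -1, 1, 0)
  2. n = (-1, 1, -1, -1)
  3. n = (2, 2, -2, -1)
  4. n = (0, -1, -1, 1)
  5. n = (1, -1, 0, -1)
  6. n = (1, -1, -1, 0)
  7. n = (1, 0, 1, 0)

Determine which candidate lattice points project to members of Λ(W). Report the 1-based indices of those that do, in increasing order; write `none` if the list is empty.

Internal map: ζ^{3j} for j=0..3 gives (1,0), (−√2/2,√2/2), (0,−1), (√2/2,√2/2).
#1 (1, -1, 1, 0): internal (1.70711, -1.70711); octagon support 2.41421 vs apothem 0.8 → ∉ W
#2 (-1, 1, -1, -1): internal (-2.41421, 1.00000); octagon support 2.41421 vs apothem 0.8 → ∉ W
#3 (2, 2, -2, -1): internal (-0.12132, 2.70711); octagon support 2.70711 vs apothem 0.8 → ∉ W
#4 (0, -1, -1, 1): internal (1.41421, 1.00000); octagon support 1.70711 vs apothem 0.8 → ∉ W
#5 (1, -1, 0, -1): internal (1.00000, -1.41421); octagon support 1.70711 vs apothem 0.8 → ∉ W
#6 (1, -1, -1, 0): internal (1.70711, 0.29289); octagon support 1.70711 vs apothem 0.8 → ∉ W
#7 (1, 0, 1, 0): internal (1.00000, -1.00000); octagon support 1.41421 vs apothem 0.8 → ∉ W

none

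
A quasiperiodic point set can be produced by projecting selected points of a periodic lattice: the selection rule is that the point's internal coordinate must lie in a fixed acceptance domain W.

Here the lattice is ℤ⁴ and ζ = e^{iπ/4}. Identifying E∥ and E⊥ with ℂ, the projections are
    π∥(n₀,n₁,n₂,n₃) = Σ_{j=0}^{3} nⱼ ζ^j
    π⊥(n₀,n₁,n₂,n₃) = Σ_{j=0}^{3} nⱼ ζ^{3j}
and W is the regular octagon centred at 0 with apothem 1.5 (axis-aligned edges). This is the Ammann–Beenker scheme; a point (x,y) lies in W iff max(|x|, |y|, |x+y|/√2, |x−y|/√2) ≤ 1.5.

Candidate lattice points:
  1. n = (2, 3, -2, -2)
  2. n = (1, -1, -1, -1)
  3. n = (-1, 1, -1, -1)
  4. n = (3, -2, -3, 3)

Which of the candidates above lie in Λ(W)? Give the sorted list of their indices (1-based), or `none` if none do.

π⊥(n) = n₀ + n₁ζ³ + n₂ζ⁶ + n₃ζ⁹ where ζ = e^{iπ/4}.
#1 (2, 3, -2, -2): internal (-1.535534, 2.707107); octagon support 3.000000 vs apothem 1.5 → ∉ W
#2 (1, -1, -1, -1): internal (1.000000, -0.414214); octagon support 1.000000 vs apothem 1.5 → ∈ W
#3 (-1, 1, -1, -1): internal (-2.414214, 1.000000); octagon support 2.414214 vs apothem 1.5 → ∉ W
#4 (3, -2, -3, 3): internal (6.535534, 3.707107); octagon support 7.242641 vs apothem 1.5 → ∉ W

2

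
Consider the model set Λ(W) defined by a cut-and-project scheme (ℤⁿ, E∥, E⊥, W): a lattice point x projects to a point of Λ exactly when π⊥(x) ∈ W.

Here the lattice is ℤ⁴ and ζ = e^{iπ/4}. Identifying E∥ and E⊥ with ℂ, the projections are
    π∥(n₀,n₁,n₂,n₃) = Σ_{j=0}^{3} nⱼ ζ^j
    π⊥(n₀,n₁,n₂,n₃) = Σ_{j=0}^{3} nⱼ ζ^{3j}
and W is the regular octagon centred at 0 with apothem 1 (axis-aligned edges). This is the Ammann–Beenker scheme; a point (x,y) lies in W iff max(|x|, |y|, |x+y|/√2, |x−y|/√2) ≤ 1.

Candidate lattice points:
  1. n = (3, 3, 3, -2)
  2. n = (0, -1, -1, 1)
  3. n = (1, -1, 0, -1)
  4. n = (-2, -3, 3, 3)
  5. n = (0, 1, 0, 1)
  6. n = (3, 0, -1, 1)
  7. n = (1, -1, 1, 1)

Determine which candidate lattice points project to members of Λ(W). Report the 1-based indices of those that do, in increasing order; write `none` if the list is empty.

none

Internal map: ζ^{3j} for j=0..3 gives (1,0), (−√2/2,√2/2), (0,−1), (√2/2,√2/2).
candidate 1: n = (3, 3, 3, -2) → π⊥ ≈ (-0.535534, -2.292893); max(|x|,|y|,|x±y|/√2) = 2.292893 > 1 ⇒ ∉ W
candidate 2: n = (0, -1, -1, 1) → π⊥ ≈ (+1.414214, +1.000000); max(|x|,|y|,|x±y|/√2) = 1.707107 > 1 ⇒ ∉ W
candidate 3: n = (1, -1, 0, -1) → π⊥ ≈ (+1.000000, -1.414214); max(|x|,|y|,|x±y|/√2) = 1.707107 > 1 ⇒ ∉ W
candidate 4: n = (-2, -3, 3, 3) → π⊥ ≈ (+2.242641, -3.000000); max(|x|,|y|,|x±y|/√2) = 3.707107 > 1 ⇒ ∉ W
candidate 5: n = (0, 1, 0, 1) → π⊥ ≈ (+0.000000, +1.414214); max(|x|,|y|,|x±y|/√2) = 1.414214 > 1 ⇒ ∉ W
candidate 6: n = (3, 0, -1, 1) → π⊥ ≈ (+3.707107, +1.707107); max(|x|,|y|,|x±y|/√2) = 3.828427 > 1 ⇒ ∉ W
candidate 7: n = (1, -1, 1, 1) → π⊥ ≈ (+2.414214, -1.000000); max(|x|,|y|,|x±y|/√2) = 2.414214 > 1 ⇒ ∉ W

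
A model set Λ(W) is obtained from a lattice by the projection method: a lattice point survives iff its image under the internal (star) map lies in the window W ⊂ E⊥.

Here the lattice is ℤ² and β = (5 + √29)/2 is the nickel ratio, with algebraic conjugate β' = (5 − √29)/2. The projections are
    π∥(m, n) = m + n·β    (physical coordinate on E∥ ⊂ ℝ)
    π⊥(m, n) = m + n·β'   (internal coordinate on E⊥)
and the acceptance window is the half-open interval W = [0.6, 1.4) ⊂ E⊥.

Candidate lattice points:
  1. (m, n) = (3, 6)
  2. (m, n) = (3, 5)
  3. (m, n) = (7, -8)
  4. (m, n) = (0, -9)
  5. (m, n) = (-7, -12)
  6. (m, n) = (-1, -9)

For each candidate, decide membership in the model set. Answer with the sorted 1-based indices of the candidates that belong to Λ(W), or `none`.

6

Numerically β ≈ 5.19258 and β' = −1/β ≈ -0.19258.
candidate 1: (m,n)=(3,6) → π∥ = 3+6·β ≈ 34.15549, π⊥ = 3+6·β' ≈ 1.84451 ∉ [0.6, 1.4) ⇒ out
candidate 2: (m,n)=(3,5) → π∥ = 3+5·β ≈ 28.96291, π⊥ = 3+5·β' ≈ 2.03709 ∉ [0.6, 1.4) ⇒ out
candidate 3: (m,n)=(7,-8) → π∥ = 7-8·β ≈ -34.54066, π⊥ = 7-8·β' ≈ 8.54066 ∉ [0.6, 1.4) ⇒ out
candidate 4: (m,n)=(0,-9) → π∥ = 0-9·β ≈ -46.73324, π⊥ = 0-9·β' ≈ 1.73324 ∉ [0.6, 1.4) ⇒ out
candidate 5: (m,n)=(-7,-12) → π∥ = -7-12·β ≈ -69.31099, π⊥ = -7-12·β' ≈ -4.68901 ∉ [0.6, 1.4) ⇒ out
candidate 6: (m,n)=(-1,-9) → π∥ = -1-9·β ≈ -47.73324, π⊥ = -1-9·β' ≈ 0.73324 ∈ [0.6, 1.4) ⇒ IN Λ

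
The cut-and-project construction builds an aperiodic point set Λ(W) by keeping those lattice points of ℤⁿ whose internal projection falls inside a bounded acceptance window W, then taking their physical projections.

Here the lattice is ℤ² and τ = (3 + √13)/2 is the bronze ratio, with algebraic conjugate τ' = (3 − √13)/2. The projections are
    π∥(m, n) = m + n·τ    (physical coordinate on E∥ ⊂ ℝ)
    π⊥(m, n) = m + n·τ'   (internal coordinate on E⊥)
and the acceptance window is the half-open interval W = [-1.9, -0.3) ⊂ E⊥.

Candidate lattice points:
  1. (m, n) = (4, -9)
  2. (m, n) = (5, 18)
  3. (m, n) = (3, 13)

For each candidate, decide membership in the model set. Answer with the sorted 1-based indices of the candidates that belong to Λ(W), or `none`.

τ' = (3−√13)/2 ≈ -0.302776.
#1 (4,-9): internal coord 4 + (-9)·τ' = +6.724981; +6.724981 ∉ [-1.9, -0.3) → out
#2 (5,18): internal coord 5 + (18)·τ' = -0.449961; -0.449961 ∈ [-1.9, -0.3) → IN Λ
#3 (3,13): internal coord 3 + (13)·τ' = -0.936083; -0.936083 ∈ [-1.9, -0.3) → IN Λ

2, 3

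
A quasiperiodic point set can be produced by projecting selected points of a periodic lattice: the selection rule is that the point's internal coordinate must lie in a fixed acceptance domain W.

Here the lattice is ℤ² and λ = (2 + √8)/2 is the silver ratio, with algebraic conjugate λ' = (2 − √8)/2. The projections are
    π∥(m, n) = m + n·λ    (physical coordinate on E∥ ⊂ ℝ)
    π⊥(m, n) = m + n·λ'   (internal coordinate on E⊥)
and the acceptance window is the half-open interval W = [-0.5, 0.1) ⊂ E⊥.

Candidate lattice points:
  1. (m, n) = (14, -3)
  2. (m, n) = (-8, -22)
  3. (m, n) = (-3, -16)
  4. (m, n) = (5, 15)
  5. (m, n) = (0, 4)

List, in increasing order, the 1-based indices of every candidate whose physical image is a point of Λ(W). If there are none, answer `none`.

none

λ' = (2−√8)/2 ≈ -0.414214.
#1 (14,-3): internal coord 14 + (-3)·λ' = +15.242641; +15.242641 ∉ [-0.5, 0.1) → out
#2 (-8,-22): internal coord -8 + (-22)·λ' = +1.112698; +1.112698 ∉ [-0.5, 0.1) → out
#3 (-3,-16): internal coord -3 + (-16)·λ' = +3.627417; +3.627417 ∉ [-0.5, 0.1) → out
#4 (5,15): internal coord 5 + (15)·λ' = -1.213203; -1.213203 ∉ [-0.5, 0.1) → out
#5 (0,4): internal coord 0 + (4)·λ' = -1.656854; -1.656854 ∉ [-0.5, 0.1) → out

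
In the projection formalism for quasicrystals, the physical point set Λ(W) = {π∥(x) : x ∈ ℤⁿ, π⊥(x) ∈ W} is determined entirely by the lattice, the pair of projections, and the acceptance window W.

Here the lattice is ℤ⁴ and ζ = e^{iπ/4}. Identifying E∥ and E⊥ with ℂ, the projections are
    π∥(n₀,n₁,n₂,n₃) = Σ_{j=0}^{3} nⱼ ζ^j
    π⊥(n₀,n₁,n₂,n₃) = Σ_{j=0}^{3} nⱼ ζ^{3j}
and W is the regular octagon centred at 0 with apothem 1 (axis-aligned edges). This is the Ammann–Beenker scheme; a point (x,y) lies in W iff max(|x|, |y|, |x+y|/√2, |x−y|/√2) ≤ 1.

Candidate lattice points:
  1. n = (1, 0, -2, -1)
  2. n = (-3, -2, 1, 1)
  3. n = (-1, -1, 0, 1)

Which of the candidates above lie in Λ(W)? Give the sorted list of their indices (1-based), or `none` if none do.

3

With ζ = e^{iπ/4} the internal vectors are ζ^0,ζ^3,ζ^6,ζ^9.
#1 (1, 0, -2, -1): internal (0.2929, 1.2929); octagon support 1.2929 vs apothem 1 → ∉ W
#2 (-3, -2, 1, 1): internal (-0.8787, -1.7071); octagon support 1.8284 vs apothem 1 → ∉ W
#3 (-1, -1, 0, 1): internal (0.4142, 0.0000); octagon support 0.4142 vs apothem 1 → ∈ W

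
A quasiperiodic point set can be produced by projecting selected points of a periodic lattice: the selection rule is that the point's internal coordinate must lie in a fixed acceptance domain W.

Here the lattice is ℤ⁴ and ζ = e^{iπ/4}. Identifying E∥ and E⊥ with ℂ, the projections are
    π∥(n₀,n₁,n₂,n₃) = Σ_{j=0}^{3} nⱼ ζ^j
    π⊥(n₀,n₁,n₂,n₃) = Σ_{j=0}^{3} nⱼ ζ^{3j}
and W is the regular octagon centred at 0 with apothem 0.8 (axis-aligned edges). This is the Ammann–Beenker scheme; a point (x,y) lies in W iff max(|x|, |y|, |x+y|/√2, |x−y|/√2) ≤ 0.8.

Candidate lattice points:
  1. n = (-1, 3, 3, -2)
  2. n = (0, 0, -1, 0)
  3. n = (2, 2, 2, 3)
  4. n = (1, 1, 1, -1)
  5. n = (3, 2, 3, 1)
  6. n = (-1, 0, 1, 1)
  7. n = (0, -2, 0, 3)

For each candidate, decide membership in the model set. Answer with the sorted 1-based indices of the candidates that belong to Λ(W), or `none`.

6

Internal map: ζ^{3j} for j=0..3 gives (1,0), (−√2/2,√2/2), (0,−1), (√2/2,√2/2).
candidate 1: n = (-1, 3, 3, -2) → π⊥ ≈ (-4.53553, -2.29289); max(|x|,|y|,|x±y|/√2) = 4.82843 > 0.8 ⇒ ∉ W
candidate 2: n = (0, 0, -1, 0) → π⊥ ≈ (+0.00000, +1.00000); max(|x|,|y|,|x±y|/√2) = 1.00000 > 0.8 ⇒ ∉ W
candidate 3: n = (2, 2, 2, 3) → π⊥ ≈ (+2.70711, +1.53553); max(|x|,|y|,|x±y|/√2) = 3.00000 > 0.8 ⇒ ∉ W
candidate 4: n = (1, 1, 1, -1) → π⊥ ≈ (-0.41421, -1.00000); max(|x|,|y|,|x±y|/√2) = 1.00000 > 0.8 ⇒ ∉ W
candidate 5: n = (3, 2, 3, 1) → π⊥ ≈ (+2.29289, -0.87868); max(|x|,|y|,|x±y|/√2) = 2.29289 > 0.8 ⇒ ∉ W
candidate 6: n = (-1, 0, 1, 1) → π⊥ ≈ (-0.29289, -0.29289); max(|x|,|y|,|x±y|/√2) = 0.41421 ≤ 0.8 ⇒ ∈ W
candidate 7: n = (0, -2, 0, 3) → π⊥ ≈ (+3.53553, +0.70711); max(|x|,|y|,|x±y|/√2) = 3.53553 > 0.8 ⇒ ∉ W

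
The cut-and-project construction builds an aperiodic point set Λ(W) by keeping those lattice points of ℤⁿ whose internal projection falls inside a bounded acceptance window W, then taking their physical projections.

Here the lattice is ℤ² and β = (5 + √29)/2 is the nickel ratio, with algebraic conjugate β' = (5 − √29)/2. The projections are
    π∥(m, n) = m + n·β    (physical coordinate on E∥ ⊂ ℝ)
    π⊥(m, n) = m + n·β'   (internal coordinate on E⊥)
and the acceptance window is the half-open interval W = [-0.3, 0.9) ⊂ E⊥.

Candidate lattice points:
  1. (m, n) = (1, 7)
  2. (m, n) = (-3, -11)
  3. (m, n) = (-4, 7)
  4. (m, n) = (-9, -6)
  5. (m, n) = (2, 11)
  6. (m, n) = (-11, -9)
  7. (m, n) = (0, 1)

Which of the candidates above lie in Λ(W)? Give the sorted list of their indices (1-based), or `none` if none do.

β' = (5−√29)/2 ≈ -0.19258.
[1] lift (1,7): star map gives -0.34808; window check -0.3 ≤ -0.34808 < 0.9 is false → out
[2] lift (-3,-11): star map gives -0.88159; window check -0.3 ≤ -0.88159 < 0.9 is false → out
[3] lift (-4,7): star map gives -5.34808; window check -0.3 ≤ -5.34808 < 0.9 is false → out
[4] lift (-9,-6): star map gives -7.84451; window check -0.3 ≤ -7.84451 < 0.9 is false → out
[5] lift (2,11): star map gives -0.11841; window check -0.3 ≤ -0.11841 < 0.9 is true → IN Λ
[6] lift (-11,-9): star map gives -9.26676; window check -0.3 ≤ -9.26676 < 0.9 is false → out
[7] lift (0,1): star map gives -0.19258; window check -0.3 ≤ -0.19258 < 0.9 is true → IN Λ

5, 7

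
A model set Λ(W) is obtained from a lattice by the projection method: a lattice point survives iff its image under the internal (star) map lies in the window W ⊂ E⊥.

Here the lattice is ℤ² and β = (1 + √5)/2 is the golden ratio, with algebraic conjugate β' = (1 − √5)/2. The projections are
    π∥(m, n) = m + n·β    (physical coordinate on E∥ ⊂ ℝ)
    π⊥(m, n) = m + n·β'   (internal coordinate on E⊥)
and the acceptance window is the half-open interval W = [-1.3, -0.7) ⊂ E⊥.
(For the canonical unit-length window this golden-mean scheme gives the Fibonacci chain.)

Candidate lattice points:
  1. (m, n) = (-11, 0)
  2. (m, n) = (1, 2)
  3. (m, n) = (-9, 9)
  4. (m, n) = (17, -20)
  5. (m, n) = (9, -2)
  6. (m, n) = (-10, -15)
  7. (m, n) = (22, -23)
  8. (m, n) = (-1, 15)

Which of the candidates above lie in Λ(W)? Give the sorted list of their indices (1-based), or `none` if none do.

6

β' = (1−√5)/2 ≈ -0.61803.
candidate 1: (m,n)=(-11,0) → π∥ = -11+0·β ≈ -11.00000, π⊥ = -11+0·β' ≈ -11.00000 ∉ [-1.3, -0.7) ⇒ out
candidate 2: (m,n)=(1,2) → π∥ = 1+2·β ≈ 4.23607, π⊥ = 1+2·β' ≈ -0.23607 ∉ [-1.3, -0.7) ⇒ out
candidate 3: (m,n)=(-9,9) → π∥ = -9+9·β ≈ 5.56231, π⊥ = -9+9·β' ≈ -14.56231 ∉ [-1.3, -0.7) ⇒ out
candidate 4: (m,n)=(17,-20) → π∥ = 17-20·β ≈ -15.36068, π⊥ = 17-20·β' ≈ 29.36068 ∉ [-1.3, -0.7) ⇒ out
candidate 5: (m,n)=(9,-2) → π∥ = 9-2·β ≈ 5.76393, π⊥ = 9-2·β' ≈ 10.23607 ∉ [-1.3, -0.7) ⇒ out
candidate 6: (m,n)=(-10,-15) → π∥ = -10-15·β ≈ -34.27051, π⊥ = -10-15·β' ≈ -0.72949 ∈ [-1.3, -0.7) ⇒ IN Λ
candidate 7: (m,n)=(22,-23) → π∥ = 22-23·β ≈ -15.21478, π⊥ = 22-23·β' ≈ 36.21478 ∉ [-1.3, -0.7) ⇒ out
candidate 8: (m,n)=(-1,15) → π∥ = -1+15·β ≈ 23.27051, π⊥ = -1+15·β' ≈ -10.27051 ∉ [-1.3, -0.7) ⇒ out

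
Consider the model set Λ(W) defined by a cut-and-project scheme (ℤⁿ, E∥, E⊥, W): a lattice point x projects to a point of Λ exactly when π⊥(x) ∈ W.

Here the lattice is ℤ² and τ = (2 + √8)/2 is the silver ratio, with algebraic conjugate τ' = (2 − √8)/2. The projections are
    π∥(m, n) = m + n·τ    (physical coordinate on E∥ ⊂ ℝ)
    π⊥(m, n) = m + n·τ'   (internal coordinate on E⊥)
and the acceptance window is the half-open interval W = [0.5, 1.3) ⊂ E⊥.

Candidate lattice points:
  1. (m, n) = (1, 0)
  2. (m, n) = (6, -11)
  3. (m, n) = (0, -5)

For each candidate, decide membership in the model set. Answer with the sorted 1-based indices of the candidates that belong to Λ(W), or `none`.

1

Compute τ' = (2−√8)/2 = -0.4142, so π⊥(m,n) = m -0.4142·n.
candidate 1: (m,n)=(1,0) → π∥ = 1+0·τ ≈ 1.0000, π⊥ = 1+0·τ' ≈ 1.0000 ∈ [0.5, 1.3) ⇒ IN Λ
candidate 2: (m,n)=(6,-11) → π∥ = 6-11·τ ≈ -20.5563, π⊥ = 6-11·τ' ≈ 10.5563 ∉ [0.5, 1.3) ⇒ out
candidate 3: (m,n)=(0,-5) → π∥ = 0-5·τ ≈ -12.0711, π⊥ = 0-5·τ' ≈ 2.0711 ∉ [0.5, 1.3) ⇒ out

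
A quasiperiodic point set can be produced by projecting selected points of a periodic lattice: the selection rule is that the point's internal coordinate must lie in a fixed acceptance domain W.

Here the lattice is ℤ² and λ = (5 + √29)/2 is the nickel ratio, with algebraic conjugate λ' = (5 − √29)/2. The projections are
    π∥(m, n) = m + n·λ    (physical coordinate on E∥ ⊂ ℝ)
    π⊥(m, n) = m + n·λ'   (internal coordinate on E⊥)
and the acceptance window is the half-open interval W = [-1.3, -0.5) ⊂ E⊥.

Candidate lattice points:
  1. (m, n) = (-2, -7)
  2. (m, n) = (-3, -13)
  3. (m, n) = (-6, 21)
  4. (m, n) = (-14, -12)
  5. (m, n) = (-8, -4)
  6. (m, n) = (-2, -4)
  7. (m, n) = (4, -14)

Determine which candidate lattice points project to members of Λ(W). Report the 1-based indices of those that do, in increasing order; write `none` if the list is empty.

1, 6

λ' = (5−√29)/2 ≈ -0.1926.
[1] lift (-2,-7): star map gives -0.6519; window check -1.3 ≤ -0.6519 < -0.5 is true → IN Λ
[2] lift (-3,-13): star map gives -0.4964; window check -1.3 ≤ -0.4964 < -0.5 is false → out
[3] lift (-6,21): star map gives -10.0442; window check -1.3 ≤ -10.0442 < -0.5 is false → out
[4] lift (-14,-12): star map gives -11.6890; window check -1.3 ≤ -11.6890 < -0.5 is false → out
[5] lift (-8,-4): star map gives -7.2297; window check -1.3 ≤ -7.2297 < -0.5 is false → out
[6] lift (-2,-4): star map gives -1.2297; window check -1.3 ≤ -1.2297 < -0.5 is true → IN Λ
[7] lift (4,-14): star map gives 6.6962; window check -1.3 ≤ 6.6962 < -0.5 is false → out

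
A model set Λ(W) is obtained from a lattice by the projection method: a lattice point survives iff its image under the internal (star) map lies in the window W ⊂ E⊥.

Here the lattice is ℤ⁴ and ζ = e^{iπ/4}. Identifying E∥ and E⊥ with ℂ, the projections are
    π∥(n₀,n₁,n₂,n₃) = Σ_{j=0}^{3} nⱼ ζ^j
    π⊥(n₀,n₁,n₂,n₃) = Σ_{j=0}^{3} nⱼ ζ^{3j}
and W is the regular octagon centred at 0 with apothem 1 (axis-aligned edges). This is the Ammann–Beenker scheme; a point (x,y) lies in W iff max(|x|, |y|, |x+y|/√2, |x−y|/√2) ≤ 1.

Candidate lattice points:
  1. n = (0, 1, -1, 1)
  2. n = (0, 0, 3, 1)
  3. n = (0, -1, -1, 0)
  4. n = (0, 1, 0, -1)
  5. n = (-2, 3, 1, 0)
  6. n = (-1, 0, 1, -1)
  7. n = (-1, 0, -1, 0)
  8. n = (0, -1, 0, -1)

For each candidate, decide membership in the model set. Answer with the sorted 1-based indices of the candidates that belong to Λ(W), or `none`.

3

π⊥(n) = n₀ + n₁ζ³ + n₂ζ⁶ + n₃ζ⁹ where ζ = e^{iπ/4}.
#1 (0, 1, -1, 1): internal (0.00000, 2.41421); octagon support 2.41421 vs apothem 1 → ∉ W
#2 (0, 0, 3, 1): internal (0.70711, -2.29289); octagon support 2.29289 vs apothem 1 → ∉ W
#3 (0, -1, -1, 0): internal (0.70711, 0.29289); octagon support 0.70711 vs apothem 1 → ∈ W
#4 (0, 1, 0, -1): internal (-1.41421, 0.00000); octagon support 1.41421 vs apothem 1 → ∉ W
#5 (-2, 3, 1, 0): internal (-4.12132, 1.12132); octagon support 4.12132 vs apothem 1 → ∉ W
#6 (-1, 0, 1, -1): internal (-1.70711, -1.70711); octagon support 2.41421 vs apothem 1 → ∉ W
#7 (-1, 0, -1, 0): internal (-1.00000, 1.00000); octagon support 1.41421 vs apothem 1 → ∉ W
#8 (0, -1, 0, -1): internal (0.00000, -1.41421); octagon support 1.41421 vs apothem 1 → ∉ W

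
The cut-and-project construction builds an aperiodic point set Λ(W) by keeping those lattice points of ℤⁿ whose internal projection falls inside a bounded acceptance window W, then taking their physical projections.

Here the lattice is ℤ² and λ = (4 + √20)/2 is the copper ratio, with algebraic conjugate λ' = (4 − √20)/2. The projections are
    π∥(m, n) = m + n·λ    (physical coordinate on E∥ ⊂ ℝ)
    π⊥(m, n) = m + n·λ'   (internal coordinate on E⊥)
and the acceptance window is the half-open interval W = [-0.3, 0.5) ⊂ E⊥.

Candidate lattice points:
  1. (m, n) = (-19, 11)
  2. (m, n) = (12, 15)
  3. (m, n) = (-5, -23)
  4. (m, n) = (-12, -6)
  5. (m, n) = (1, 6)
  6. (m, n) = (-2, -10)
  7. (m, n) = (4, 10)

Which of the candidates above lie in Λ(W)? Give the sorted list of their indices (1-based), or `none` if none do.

3, 6

Compute λ' = (4−√20)/2 = -0.236068, so π⊥(m,n) = m -0.236068·n.
candidate 1: (m,n)=(-19,11) → π∥ = -19+11·λ ≈ 27.596748, π⊥ = -19+11·λ' ≈ -21.596748 ∉ [-0.3, 0.5) ⇒ out
candidate 2: (m,n)=(12,15) → π∥ = 12+15·λ ≈ 75.541020, π⊥ = 12+15·λ' ≈ 8.458980 ∉ [-0.3, 0.5) ⇒ out
candidate 3: (m,n)=(-5,-23) → π∥ = -5-23·λ ≈ -102.429563, π⊥ = -5-23·λ' ≈ 0.429563 ∈ [-0.3, 0.5) ⇒ IN Λ
candidate 4: (m,n)=(-12,-6) → π∥ = -12-6·λ ≈ -37.416408, π⊥ = -12-6·λ' ≈ -10.583592 ∉ [-0.3, 0.5) ⇒ out
candidate 5: (m,n)=(1,6) → π∥ = 1+6·λ ≈ 26.416408, π⊥ = 1+6·λ' ≈ -0.416408 ∉ [-0.3, 0.5) ⇒ out
candidate 6: (m,n)=(-2,-10) → π∥ = -2-10·λ ≈ -44.360680, π⊥ = -2-10·λ' ≈ 0.360680 ∈ [-0.3, 0.5) ⇒ IN Λ
candidate 7: (m,n)=(4,10) → π∥ = 4+10·λ ≈ 46.360680, π⊥ = 4+10·λ' ≈ 1.639320 ∉ [-0.3, 0.5) ⇒ out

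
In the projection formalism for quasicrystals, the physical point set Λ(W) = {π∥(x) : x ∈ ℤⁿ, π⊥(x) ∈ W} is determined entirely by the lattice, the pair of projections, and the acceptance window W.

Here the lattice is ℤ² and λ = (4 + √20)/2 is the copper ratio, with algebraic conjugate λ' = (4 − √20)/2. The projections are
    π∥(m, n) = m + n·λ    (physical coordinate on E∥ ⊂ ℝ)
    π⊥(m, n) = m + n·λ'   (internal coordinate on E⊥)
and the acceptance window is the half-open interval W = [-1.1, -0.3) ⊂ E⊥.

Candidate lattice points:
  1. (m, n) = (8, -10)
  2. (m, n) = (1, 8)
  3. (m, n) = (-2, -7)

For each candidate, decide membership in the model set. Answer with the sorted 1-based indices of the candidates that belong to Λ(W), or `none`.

λ' = (4−√20)/2 ≈ -0.236068.
#1 (8,-10): internal coord 8 + (-10)·λ' = +10.360680; +10.360680 ∉ [-1.1, -0.3) → out
#2 (1,8): internal coord 1 + (8)·λ' = -0.888544; -0.888544 ∈ [-1.1, -0.3) → IN Λ
#3 (-2,-7): internal coord -2 + (-7)·λ' = -0.347524; -0.347524 ∈ [-1.1, -0.3) → IN Λ

2, 3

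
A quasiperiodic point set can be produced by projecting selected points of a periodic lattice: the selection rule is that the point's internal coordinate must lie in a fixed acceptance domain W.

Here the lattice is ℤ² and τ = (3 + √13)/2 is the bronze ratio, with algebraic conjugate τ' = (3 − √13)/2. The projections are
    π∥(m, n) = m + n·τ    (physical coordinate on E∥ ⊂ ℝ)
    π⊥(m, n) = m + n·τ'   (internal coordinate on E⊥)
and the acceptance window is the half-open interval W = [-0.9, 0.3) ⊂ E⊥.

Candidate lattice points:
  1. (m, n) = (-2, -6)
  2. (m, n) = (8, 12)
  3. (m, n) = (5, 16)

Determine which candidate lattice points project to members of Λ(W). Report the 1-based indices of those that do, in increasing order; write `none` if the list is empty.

1, 3

τ' = (3−√13)/2 ≈ -0.302776.
candidate 1: (m,n)=(-2,-6) → π∥ = -2-6·τ ≈ -21.816654, π⊥ = -2-6·τ' ≈ -0.183346 ∈ [-0.9, 0.3) ⇒ IN Λ
candidate 2: (m,n)=(8,12) → π∥ = 8+12·τ ≈ 47.633308, π⊥ = 8+12·τ' ≈ 4.366692 ∉ [-0.9, 0.3) ⇒ out
candidate 3: (m,n)=(5,16) → π∥ = 5+16·τ ≈ 57.844410, π⊥ = 5+16·τ' ≈ 0.155590 ∈ [-0.9, 0.3) ⇒ IN Λ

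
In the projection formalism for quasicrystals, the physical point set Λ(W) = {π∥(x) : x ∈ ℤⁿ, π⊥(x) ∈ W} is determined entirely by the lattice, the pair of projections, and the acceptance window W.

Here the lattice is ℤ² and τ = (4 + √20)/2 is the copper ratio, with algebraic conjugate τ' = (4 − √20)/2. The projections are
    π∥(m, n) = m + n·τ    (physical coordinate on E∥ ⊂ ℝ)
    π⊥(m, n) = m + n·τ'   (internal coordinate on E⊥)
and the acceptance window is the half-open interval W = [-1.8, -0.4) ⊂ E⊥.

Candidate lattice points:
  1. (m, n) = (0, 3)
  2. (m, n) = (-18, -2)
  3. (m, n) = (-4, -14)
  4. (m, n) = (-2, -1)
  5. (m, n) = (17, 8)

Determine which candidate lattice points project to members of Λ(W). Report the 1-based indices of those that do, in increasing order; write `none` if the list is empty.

1, 3, 4

Compute τ' = (4−√20)/2 = -0.23607, so π⊥(m,n) = m -0.23607·n.
candidate 1: (m,n)=(0,3) → π∥ = 0+3·τ ≈ 12.70820, π⊥ = 0+3·τ' ≈ -0.70820 ∈ [-1.8, -0.4) ⇒ IN Λ
candidate 2: (m,n)=(-18,-2) → π∥ = -18-2·τ ≈ -26.47214, π⊥ = -18-2·τ' ≈ -17.52786 ∉ [-1.8, -0.4) ⇒ out
candidate 3: (m,n)=(-4,-14) → π∥ = -4-14·τ ≈ -63.30495, π⊥ = -4-14·τ' ≈ -0.69505 ∈ [-1.8, -0.4) ⇒ IN Λ
candidate 4: (m,n)=(-2,-1) → π∥ = -2-1·τ ≈ -6.23607, π⊥ = -2-1·τ' ≈ -1.76393 ∈ [-1.8, -0.4) ⇒ IN Λ
candidate 5: (m,n)=(17,8) → π∥ = 17+8·τ ≈ 50.88854, π⊥ = 17+8·τ' ≈ 15.11146 ∉ [-1.8, -0.4) ⇒ out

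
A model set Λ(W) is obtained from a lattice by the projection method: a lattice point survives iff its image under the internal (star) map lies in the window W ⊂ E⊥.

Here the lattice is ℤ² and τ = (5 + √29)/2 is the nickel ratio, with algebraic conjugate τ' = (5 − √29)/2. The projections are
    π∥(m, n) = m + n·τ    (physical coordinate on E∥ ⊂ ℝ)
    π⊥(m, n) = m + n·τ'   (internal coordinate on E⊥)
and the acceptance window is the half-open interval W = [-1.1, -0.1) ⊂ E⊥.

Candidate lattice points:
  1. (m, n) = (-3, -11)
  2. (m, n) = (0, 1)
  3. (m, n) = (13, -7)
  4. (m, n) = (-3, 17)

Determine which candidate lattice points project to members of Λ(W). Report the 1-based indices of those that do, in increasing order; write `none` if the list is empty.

1, 2

τ' = (5−√29)/2 ≈ -0.1926.
candidate 1: (m,n)=(-3,-11) → π∥ = -3-11·τ ≈ -60.1184, π⊥ = -3-11·τ' ≈ -0.8816 ∈ [-1.1, -0.1) ⇒ IN Λ
candidate 2: (m,n)=(0,1) → π∥ = 0+1·τ ≈ 5.1926, π⊥ = 0+1·τ' ≈ -0.1926 ∈ [-1.1, -0.1) ⇒ IN Λ
candidate 3: (m,n)=(13,-7) → π∥ = 13-7·τ ≈ -23.3481, π⊥ = 13-7·τ' ≈ 14.3481 ∉ [-1.1, -0.1) ⇒ out
candidate 4: (m,n)=(-3,17) → π∥ = -3+17·τ ≈ 85.2739, π⊥ = -3+17·τ' ≈ -6.2739 ∉ [-1.1, -0.1) ⇒ out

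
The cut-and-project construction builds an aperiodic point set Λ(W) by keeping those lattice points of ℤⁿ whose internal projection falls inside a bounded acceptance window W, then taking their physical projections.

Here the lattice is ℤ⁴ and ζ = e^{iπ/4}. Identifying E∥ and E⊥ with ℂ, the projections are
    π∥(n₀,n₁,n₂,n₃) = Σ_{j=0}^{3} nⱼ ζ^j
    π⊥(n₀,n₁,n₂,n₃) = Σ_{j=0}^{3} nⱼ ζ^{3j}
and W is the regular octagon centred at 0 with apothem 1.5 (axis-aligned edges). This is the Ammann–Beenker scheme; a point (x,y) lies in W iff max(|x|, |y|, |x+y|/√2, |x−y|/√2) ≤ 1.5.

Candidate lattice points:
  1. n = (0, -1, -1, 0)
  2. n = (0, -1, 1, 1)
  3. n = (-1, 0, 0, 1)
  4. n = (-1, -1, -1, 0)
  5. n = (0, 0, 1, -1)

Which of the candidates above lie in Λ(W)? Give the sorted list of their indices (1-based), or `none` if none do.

With ζ = e^{iπ/4} the internal vectors are ζ^0,ζ^3,ζ^6,ζ^9.
candidate 1: n = (0, -1, -1, 0) → π⊥ ≈ (+0.70711, +0.29289); max(|x|,|y|,|x±y|/√2) = 0.70711 ≤ 1.5 ⇒ ∈ W
candidate 2: n = (0, -1, 1, 1) → π⊥ ≈ (+1.41421, -1.00000); max(|x|,|y|,|x±y|/√2) = 1.70711 > 1.5 ⇒ ∉ W
candidate 3: n = (-1, 0, 0, 1) → π⊥ ≈ (-0.29289, +0.70711); max(|x|,|y|,|x±y|/√2) = 0.70711 ≤ 1.5 ⇒ ∈ W
candidate 4: n = (-1, -1, -1, 0) → π⊥ ≈ (-0.29289, +0.29289); max(|x|,|y|,|x±y|/√2) = 0.41421 ≤ 1.5 ⇒ ∈ W
candidate 5: n = (0, 0, 1, -1) → π⊥ ≈ (-0.70711, -1.70711); max(|x|,|y|,|x±y|/√2) = 1.70711 > 1.5 ⇒ ∉ W

1, 3, 4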